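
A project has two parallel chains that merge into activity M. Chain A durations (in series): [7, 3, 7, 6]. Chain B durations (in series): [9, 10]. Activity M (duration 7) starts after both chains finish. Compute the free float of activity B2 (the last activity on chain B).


ES(B2) = sum of predecessors on chain B = 9
EF(B2) = ES + duration = 9 + 10 = 19
Successor of B2 is M. ES(M) = max(sum(A), sum(B)) = max(23, 19) = 23
Free float = ES(successor) - EF(current) = 23 - 19 = 4

4


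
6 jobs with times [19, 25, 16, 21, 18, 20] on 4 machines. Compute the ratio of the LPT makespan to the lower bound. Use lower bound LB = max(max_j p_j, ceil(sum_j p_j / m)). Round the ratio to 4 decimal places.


LPT order: [25, 21, 20, 19, 18, 16]
Machine loads after assignment: [25, 21, 36, 37]
LPT makespan = 37
Lower bound = max(max_job, ceil(total/4)) = max(25, 30) = 30
Ratio = 37 / 30 = 1.2333

1.2333


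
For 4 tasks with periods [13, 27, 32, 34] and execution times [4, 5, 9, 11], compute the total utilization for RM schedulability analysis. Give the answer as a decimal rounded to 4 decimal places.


Compute individual utilizations (exact fractions):
  Task 1: C/T = 4/13 (approx. 0.3077)
  Task 2: C/T = 5/27 (approx. 0.1852)
  Task 3: C/T = 9/32 (approx. 0.2813)
  Task 4: C/T = 11/34 (approx. 0.3235)
Total utilization U = 4/13 + 5/27 + 9/32 + 11/34 = 209591/190944
Rounded to 4 decimal places: U = 1.0977
RM (Liu & Layland) bound for 4 tasks = 0.756828; compare with U = 209591/190944 (approx. 1.097657)
U > 1, so the task set is not schedulable (processor overloaded).

1.0977


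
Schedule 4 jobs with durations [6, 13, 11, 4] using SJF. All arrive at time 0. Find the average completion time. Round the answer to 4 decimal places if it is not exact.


SJF order (ascending): [4, 6, 11, 13]
Completion times:
  Job 1: burst=4, C=4
  Job 2: burst=6, C=10
  Job 3: burst=11, C=21
  Job 4: burst=13, C=34
Average completion = 69/4 = 17.25

17.25


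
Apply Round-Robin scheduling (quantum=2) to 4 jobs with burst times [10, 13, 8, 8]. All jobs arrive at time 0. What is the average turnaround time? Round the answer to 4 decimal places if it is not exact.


Time quantum = 2
Execution trace:
  J1 runs 2 units, time = 2
  J2 runs 2 units, time = 4
  J3 runs 2 units, time = 6
  J4 runs 2 units, time = 8
  J1 runs 2 units, time = 10
  J2 runs 2 units, time = 12
  J3 runs 2 units, time = 14
  J4 runs 2 units, time = 16
  J1 runs 2 units, time = 18
  J2 runs 2 units, time = 20
  J3 runs 2 units, time = 22
  J4 runs 2 units, time = 24
  J1 runs 2 units, time = 26
  J2 runs 2 units, time = 28
  J3 runs 2 units, time = 30
  J4 runs 2 units, time = 32
  J1 runs 2 units, time = 34
  J2 runs 2 units, time = 36
  J2 runs 2 units, time = 38
  J2 runs 1 units, time = 39
Finish times: [34, 39, 30, 32]
Average turnaround = 135/4 = 33.75

33.75


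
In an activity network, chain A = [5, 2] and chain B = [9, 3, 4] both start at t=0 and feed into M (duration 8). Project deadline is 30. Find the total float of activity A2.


Forward pass: ES(A2) = sum of predecessors on chain A = 5
EF = ES + duration = 5 + 2 = 7
Backward pass: LF(M) = deadline = 30; LS(M) = 30 - 8 = 22
LF(A2) = LS(M) - sum(successors on chain A) = 22 - 0 = 22
LS = LF - duration = 22 - 2 = 20
Total float = LS - ES = 20 - 5 = 15

15


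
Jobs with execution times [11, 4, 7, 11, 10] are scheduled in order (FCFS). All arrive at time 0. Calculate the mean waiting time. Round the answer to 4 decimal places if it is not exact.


FCFS order (as given): [11, 4, 7, 11, 10]
Waiting times:
  Job 1: wait = 0
  Job 2: wait = 11
  Job 3: wait = 15
  Job 4: wait = 22
  Job 5: wait = 33
Sum of waiting times = 81
Average waiting time = 81/5 = 16.2

16.2


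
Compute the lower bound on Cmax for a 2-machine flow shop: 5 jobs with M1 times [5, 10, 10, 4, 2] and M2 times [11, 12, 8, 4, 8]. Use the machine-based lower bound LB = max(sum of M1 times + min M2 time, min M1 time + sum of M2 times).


LB1 = sum(M1 times) + min(M2 times) = 31 + 4 = 35
LB2 = min(M1 times) + sum(M2 times) = 2 + 43 = 45
Lower bound = max(LB1, LB2) = max(35, 45) = 45

45


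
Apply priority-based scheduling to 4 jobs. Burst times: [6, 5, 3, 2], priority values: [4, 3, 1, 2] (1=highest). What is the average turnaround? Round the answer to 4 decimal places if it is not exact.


Sort by priority (ascending = highest first):
Order: [(1, 3), (2, 2), (3, 5), (4, 6)]
Completion times:
  Priority 1, burst=3, C=3
  Priority 2, burst=2, C=5
  Priority 3, burst=5, C=10
  Priority 4, burst=6, C=16
Average turnaround = 34/4 = 8.5

8.5


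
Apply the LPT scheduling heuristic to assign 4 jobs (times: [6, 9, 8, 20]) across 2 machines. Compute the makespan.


Sort jobs in decreasing order (LPT): [20, 9, 8, 6]
Assign each job to the least loaded machine:
  Machine 1: jobs [20], load = 20
  Machine 2: jobs [9, 8, 6], load = 23
Makespan = max load = 23

23


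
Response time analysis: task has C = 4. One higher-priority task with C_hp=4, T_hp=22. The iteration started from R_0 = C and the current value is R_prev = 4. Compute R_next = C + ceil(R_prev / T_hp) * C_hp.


R_next = C + ceil(R_prev / T_hp) * C_hp
ceil(4 / 22) = ceil(0.1818) = 1
Interference = 1 * 4 = 4
R_next = 4 + 4 = 8

8


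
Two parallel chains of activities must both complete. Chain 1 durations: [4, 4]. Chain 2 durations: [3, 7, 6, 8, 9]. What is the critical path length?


Path A total = 4 + 4 = 8
Path B total = 3 + 7 + 6 + 8 + 9 = 33
Critical path = longest path = max(8, 33) = 33

33


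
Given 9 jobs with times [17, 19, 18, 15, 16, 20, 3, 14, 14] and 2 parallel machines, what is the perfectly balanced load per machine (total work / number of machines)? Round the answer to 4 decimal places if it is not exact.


Total processing time = 17 + 19 + 18 + 15 + 16 + 20 + 3 + 14 + 14 = 136
Number of machines = 2
Ideal balanced load = 136 / 2 = 68.0

68.0


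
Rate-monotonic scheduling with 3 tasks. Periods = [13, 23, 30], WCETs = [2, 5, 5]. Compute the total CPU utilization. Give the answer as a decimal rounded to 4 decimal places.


Compute individual utilizations (exact fractions):
  Task 1: C/T = 2/13 (approx. 0.1538)
  Task 2: C/T = 5/23 (approx. 0.2174)
  Task 3: C/T = 5/30 = 1/6 (approx. 0.1667)
Total utilization U = 2/13 + 5/23 + 1/6 = 965/1794
Rounded to 4 decimal places: U = 0.5379
RM (Liu & Layland) bound for 3 tasks = 0.779763; compare with U = 965/1794 (approx. 0.537904)
U <= bound, so schedulable by RM sufficient condition.

0.5379


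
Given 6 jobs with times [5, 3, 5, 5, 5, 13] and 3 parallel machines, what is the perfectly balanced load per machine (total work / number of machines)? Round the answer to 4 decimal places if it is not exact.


Total processing time = 5 + 3 + 5 + 5 + 5 + 13 = 36
Number of machines = 3
Ideal balanced load = 36 / 3 = 12.0

12.0


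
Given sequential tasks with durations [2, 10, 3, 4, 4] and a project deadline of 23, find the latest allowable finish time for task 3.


LF(activity 3) = deadline - sum of successor durations
Successors: activities 4 through 5 with durations [4, 4]
Sum of successor durations = 8
LF = 23 - 8 = 15

15


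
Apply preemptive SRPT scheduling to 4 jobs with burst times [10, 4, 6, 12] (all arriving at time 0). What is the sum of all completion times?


Since all jobs arrive at t=0, SRPT equals SPT ordering.
SPT order: [4, 6, 10, 12]
Completion times:
  Job 1: p=4, C=4
  Job 2: p=6, C=10
  Job 3: p=10, C=20
  Job 4: p=12, C=32
Total completion time = 4 + 10 + 20 + 32 = 66

66


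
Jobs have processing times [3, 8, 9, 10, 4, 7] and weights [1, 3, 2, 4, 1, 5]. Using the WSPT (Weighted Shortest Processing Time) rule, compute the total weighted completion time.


Compute p/w ratios and sort ascending (WSPT): [(7, 5), (10, 4), (8, 3), (3, 1), (4, 1), (9, 2)]
Compute weighted completion times:
  Job (p=7,w=5): C=7, w*C=5*7=35
  Job (p=10,w=4): C=17, w*C=4*17=68
  Job (p=8,w=3): C=25, w*C=3*25=75
  Job (p=3,w=1): C=28, w*C=1*28=28
  Job (p=4,w=1): C=32, w*C=1*32=32
  Job (p=9,w=2): C=41, w*C=2*41=82
Total weighted completion time = 320

320


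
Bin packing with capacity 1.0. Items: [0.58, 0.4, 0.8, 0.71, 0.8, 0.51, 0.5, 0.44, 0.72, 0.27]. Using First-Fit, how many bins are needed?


Place items sequentially using First-Fit:
  Item 0.58 -> new Bin 1
  Item 0.4 -> Bin 1 (now 0.98)
  Item 0.8 -> new Bin 2
  Item 0.71 -> new Bin 3
  Item 0.8 -> new Bin 4
  Item 0.51 -> new Bin 5
  Item 0.5 -> new Bin 6
  Item 0.44 -> Bin 5 (now 0.95)
  Item 0.72 -> new Bin 7
  Item 0.27 -> Bin 3 (now 0.98)
Total bins used = 7

7


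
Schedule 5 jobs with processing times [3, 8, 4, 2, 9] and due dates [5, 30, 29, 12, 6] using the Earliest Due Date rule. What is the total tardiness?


Sort by due date (EDD order): [(3, 5), (9, 6), (2, 12), (4, 29), (8, 30)]
Compute completion times and tardiness:
  Job 1: p=3, d=5, C=3, tardiness=max(0,3-5)=0
  Job 2: p=9, d=6, C=12, tardiness=max(0,12-6)=6
  Job 3: p=2, d=12, C=14, tardiness=max(0,14-12)=2
  Job 4: p=4, d=29, C=18, tardiness=max(0,18-29)=0
  Job 5: p=8, d=30, C=26, tardiness=max(0,26-30)=0
Total tardiness = 8

8


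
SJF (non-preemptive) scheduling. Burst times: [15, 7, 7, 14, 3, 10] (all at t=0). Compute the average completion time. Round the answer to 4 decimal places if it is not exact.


SJF order (ascending): [3, 7, 7, 10, 14, 15]
Completion times:
  Job 1: burst=3, C=3
  Job 2: burst=7, C=10
  Job 3: burst=7, C=17
  Job 4: burst=10, C=27
  Job 5: burst=14, C=41
  Job 6: burst=15, C=56
Average completion = 154/6 = 25.6667

25.6667


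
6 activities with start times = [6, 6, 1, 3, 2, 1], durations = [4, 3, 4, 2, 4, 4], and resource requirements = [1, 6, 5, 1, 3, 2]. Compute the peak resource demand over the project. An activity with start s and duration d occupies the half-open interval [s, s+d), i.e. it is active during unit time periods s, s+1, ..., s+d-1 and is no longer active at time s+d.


Each activity i is active on [start_i, start_i + duration_i).
Compute total resource usage per time slot:
  t=0: active resources = [], total = 0
  t=1: active resources = [5, 2], total = 7
  t=2: active resources = [5, 3, 2], total = 10
  t=3: active resources = [5, 1, 3, 2], total = 11
  t=4: active resources = [5, 1, 3, 2], total = 11
  t=5: active resources = [3], total = 3
  t=6: active resources = [1, 6], total = 7
  t=7: active resources = [1, 6], total = 7
  t=8: active resources = [1, 6], total = 7
  t=9: active resources = [1], total = 1
Peak resource demand = 11

11


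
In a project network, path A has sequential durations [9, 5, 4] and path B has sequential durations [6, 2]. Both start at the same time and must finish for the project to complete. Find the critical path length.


Path A total = 9 + 5 + 4 = 18
Path B total = 6 + 2 = 8
Critical path = longest path = max(18, 8) = 18

18


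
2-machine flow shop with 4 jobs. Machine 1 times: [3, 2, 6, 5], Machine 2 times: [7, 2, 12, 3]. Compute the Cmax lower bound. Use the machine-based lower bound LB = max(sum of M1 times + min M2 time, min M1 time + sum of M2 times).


LB1 = sum(M1 times) + min(M2 times) = 16 + 2 = 18
LB2 = min(M1 times) + sum(M2 times) = 2 + 24 = 26
Lower bound = max(LB1, LB2) = max(18, 26) = 26

26


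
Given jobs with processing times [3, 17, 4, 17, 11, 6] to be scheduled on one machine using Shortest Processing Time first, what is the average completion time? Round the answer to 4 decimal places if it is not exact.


Sort jobs by processing time (SPT order): [3, 4, 6, 11, 17, 17]
Compute completion times sequentially:
  Job 1: processing = 3, completes at 3
  Job 2: processing = 4, completes at 7
  Job 3: processing = 6, completes at 13
  Job 4: processing = 11, completes at 24
  Job 5: processing = 17, completes at 41
  Job 6: processing = 17, completes at 58
Sum of completion times = 146
Average completion time = 146/6 = 24.3333

24.3333


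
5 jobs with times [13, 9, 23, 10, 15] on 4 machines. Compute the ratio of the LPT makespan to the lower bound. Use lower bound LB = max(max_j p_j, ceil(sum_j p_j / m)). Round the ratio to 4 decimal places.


LPT order: [23, 15, 13, 10, 9]
Machine loads after assignment: [23, 15, 13, 19]
LPT makespan = 23
Lower bound = max(max_job, ceil(total/4)) = max(23, 18) = 23
Ratio = 23 / 23 = 1.0

1.0


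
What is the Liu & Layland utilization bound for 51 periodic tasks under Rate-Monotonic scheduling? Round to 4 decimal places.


Compute 2^(1/51) = 1.0136839003
Subtract 1: 1.0136839003 - 1 = 0.0136839003
Multiply by n: 51 * 0.0136839003 = 0.6978789153
Round to 4 dp: 0.6979

0.6979


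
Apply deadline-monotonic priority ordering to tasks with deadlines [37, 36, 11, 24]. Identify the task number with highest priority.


Sort tasks by relative deadline (ascending):
  Task 3: deadline = 11
  Task 4: deadline = 24
  Task 2: deadline = 36
  Task 1: deadline = 37
Priority order (highest first): [3, 4, 2, 1]
Highest priority task = 3

3


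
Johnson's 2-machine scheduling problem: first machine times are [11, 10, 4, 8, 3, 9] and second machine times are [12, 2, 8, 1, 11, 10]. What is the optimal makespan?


Apply Johnson's rule:
  Group 1 (a <= b): [(5, 3, 11), (3, 4, 8), (6, 9, 10), (1, 11, 12)]
  Group 2 (a > b): [(2, 10, 2), (4, 8, 1)]
Optimal job order: [5, 3, 6, 1, 2, 4]
Schedule:
  Job 5: M1 done at 3, M2 done at 14
  Job 3: M1 done at 7, M2 done at 22
  Job 6: M1 done at 16, M2 done at 32
  Job 1: M1 done at 27, M2 done at 44
  Job 2: M1 done at 37, M2 done at 46
  Job 4: M1 done at 45, M2 done at 47
Makespan = 47

47


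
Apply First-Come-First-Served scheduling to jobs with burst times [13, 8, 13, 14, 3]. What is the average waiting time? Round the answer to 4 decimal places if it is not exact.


FCFS order (as given): [13, 8, 13, 14, 3]
Waiting times:
  Job 1: wait = 0
  Job 2: wait = 13
  Job 3: wait = 21
  Job 4: wait = 34
  Job 5: wait = 48
Sum of waiting times = 116
Average waiting time = 116/5 = 23.2

23.2


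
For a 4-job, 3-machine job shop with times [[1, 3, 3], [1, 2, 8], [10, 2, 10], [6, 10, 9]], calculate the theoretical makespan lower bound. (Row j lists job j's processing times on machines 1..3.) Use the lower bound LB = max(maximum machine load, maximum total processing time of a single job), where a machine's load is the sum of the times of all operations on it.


Machine loads:
  Machine 1: 1 + 1 + 10 + 6 = 18
  Machine 2: 3 + 2 + 2 + 10 = 17
  Machine 3: 3 + 8 + 10 + 9 = 30
Max machine load = 30
Job totals:
  Job 1: 7
  Job 2: 11
  Job 3: 22
  Job 4: 25
Max job total = 25
Lower bound = max(30, 25) = 30

30


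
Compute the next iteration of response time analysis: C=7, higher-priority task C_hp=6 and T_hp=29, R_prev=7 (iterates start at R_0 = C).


R_next = C + ceil(R_prev / T_hp) * C_hp
ceil(7 / 29) = ceil(0.2414) = 1
Interference = 1 * 6 = 6
R_next = 7 + 6 = 13

13


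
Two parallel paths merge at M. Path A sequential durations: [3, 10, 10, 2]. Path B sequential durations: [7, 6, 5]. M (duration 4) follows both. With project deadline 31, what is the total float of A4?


Forward pass: ES(A4) = sum of predecessors on chain A = 23
EF = ES + duration = 23 + 2 = 25
Backward pass: LF(M) = deadline = 31; LS(M) = 31 - 4 = 27
LF(A4) = LS(M) - sum(successors on chain A) = 27 - 0 = 27
LS = LF - duration = 27 - 2 = 25
Total float = LS - ES = 25 - 23 = 2

2


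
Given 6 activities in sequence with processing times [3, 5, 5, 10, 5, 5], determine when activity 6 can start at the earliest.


Activity 6 starts after activities 1 through 5 complete.
Predecessor durations: [3, 5, 5, 10, 5]
ES = 3 + 5 + 5 + 10 + 5 = 28

28


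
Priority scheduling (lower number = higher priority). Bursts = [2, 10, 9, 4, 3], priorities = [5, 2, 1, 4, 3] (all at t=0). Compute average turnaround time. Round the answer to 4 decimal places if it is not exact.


Sort by priority (ascending = highest first):
Order: [(1, 9), (2, 10), (3, 3), (4, 4), (5, 2)]
Completion times:
  Priority 1, burst=9, C=9
  Priority 2, burst=10, C=19
  Priority 3, burst=3, C=22
  Priority 4, burst=4, C=26
  Priority 5, burst=2, C=28
Average turnaround = 104/5 = 20.8

20.8


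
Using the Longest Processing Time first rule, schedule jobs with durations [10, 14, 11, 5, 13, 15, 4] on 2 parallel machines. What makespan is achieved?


Sort jobs in decreasing order (LPT): [15, 14, 13, 11, 10, 5, 4]
Assign each job to the least loaded machine:
  Machine 1: jobs [15, 11, 10], load = 36
  Machine 2: jobs [14, 13, 5, 4], load = 36
Makespan = max load = 36

36


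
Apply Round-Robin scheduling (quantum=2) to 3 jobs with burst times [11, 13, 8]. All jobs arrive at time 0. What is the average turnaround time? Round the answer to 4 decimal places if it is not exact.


Time quantum = 2
Execution trace:
  J1 runs 2 units, time = 2
  J2 runs 2 units, time = 4
  J3 runs 2 units, time = 6
  J1 runs 2 units, time = 8
  J2 runs 2 units, time = 10
  J3 runs 2 units, time = 12
  J1 runs 2 units, time = 14
  J2 runs 2 units, time = 16
  J3 runs 2 units, time = 18
  J1 runs 2 units, time = 20
  J2 runs 2 units, time = 22
  J3 runs 2 units, time = 24
  J1 runs 2 units, time = 26
  J2 runs 2 units, time = 28
  J1 runs 1 units, time = 29
  J2 runs 2 units, time = 31
  J2 runs 1 units, time = 32
Finish times: [29, 32, 24]
Average turnaround = 85/3 = 28.3333

28.3333


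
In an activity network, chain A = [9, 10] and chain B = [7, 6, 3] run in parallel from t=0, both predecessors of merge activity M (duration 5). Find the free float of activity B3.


ES(B3) = sum of predecessors on chain B = 13
EF(B3) = ES + duration = 13 + 3 = 16
Successor of B3 is M. ES(M) = max(sum(A), sum(B)) = max(19, 16) = 19
Free float = ES(successor) - EF(current) = 19 - 16 = 3

3


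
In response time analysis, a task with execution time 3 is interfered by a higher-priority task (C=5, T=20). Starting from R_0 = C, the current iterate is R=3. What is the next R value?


R_next = C + ceil(R_prev / T_hp) * C_hp
ceil(3 / 20) = ceil(0.15) = 1
Interference = 1 * 5 = 5
R_next = 3 + 5 = 8

8


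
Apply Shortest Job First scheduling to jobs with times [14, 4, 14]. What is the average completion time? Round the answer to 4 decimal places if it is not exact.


SJF order (ascending): [4, 14, 14]
Completion times:
  Job 1: burst=4, C=4
  Job 2: burst=14, C=18
  Job 3: burst=14, C=32
Average completion = 54/3 = 18.0

18.0


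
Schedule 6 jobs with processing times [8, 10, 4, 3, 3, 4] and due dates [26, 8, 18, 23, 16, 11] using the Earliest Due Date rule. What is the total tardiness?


Sort by due date (EDD order): [(10, 8), (4, 11), (3, 16), (4, 18), (3, 23), (8, 26)]
Compute completion times and tardiness:
  Job 1: p=10, d=8, C=10, tardiness=max(0,10-8)=2
  Job 2: p=4, d=11, C=14, tardiness=max(0,14-11)=3
  Job 3: p=3, d=16, C=17, tardiness=max(0,17-16)=1
  Job 4: p=4, d=18, C=21, tardiness=max(0,21-18)=3
  Job 5: p=3, d=23, C=24, tardiness=max(0,24-23)=1
  Job 6: p=8, d=26, C=32, tardiness=max(0,32-26)=6
Total tardiness = 16

16


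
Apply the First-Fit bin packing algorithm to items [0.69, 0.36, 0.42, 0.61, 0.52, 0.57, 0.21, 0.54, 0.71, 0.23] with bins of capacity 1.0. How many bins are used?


Place items sequentially using First-Fit:
  Item 0.69 -> new Bin 1
  Item 0.36 -> new Bin 2
  Item 0.42 -> Bin 2 (now 0.78)
  Item 0.61 -> new Bin 3
  Item 0.52 -> new Bin 4
  Item 0.57 -> new Bin 5
  Item 0.21 -> Bin 1 (now 0.9)
  Item 0.54 -> new Bin 6
  Item 0.71 -> new Bin 7
  Item 0.23 -> Bin 3 (now 0.84)
Total bins used = 7

7


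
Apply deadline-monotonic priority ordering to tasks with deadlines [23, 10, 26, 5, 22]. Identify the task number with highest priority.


Sort tasks by relative deadline (ascending):
  Task 4: deadline = 5
  Task 2: deadline = 10
  Task 5: deadline = 22
  Task 1: deadline = 23
  Task 3: deadline = 26
Priority order (highest first): [4, 2, 5, 1, 3]
Highest priority task = 4

4


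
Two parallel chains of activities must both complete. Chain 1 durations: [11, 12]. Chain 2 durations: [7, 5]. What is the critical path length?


Path A total = 11 + 12 = 23
Path B total = 7 + 5 = 12
Critical path = longest path = max(23, 12) = 23

23


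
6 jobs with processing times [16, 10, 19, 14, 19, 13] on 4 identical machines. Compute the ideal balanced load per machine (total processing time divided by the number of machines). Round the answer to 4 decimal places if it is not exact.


Total processing time = 16 + 10 + 19 + 14 + 19 + 13 = 91
Number of machines = 4
Ideal balanced load = 91 / 4 = 22.75

22.75


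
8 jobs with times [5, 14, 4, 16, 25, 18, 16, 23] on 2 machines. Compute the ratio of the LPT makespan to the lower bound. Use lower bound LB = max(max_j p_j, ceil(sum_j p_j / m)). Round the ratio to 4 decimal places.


LPT order: [25, 23, 18, 16, 16, 14, 5, 4]
Machine loads after assignment: [61, 60]
LPT makespan = 61
Lower bound = max(max_job, ceil(total/2)) = max(25, 61) = 61
Ratio = 61 / 61 = 1.0

1.0


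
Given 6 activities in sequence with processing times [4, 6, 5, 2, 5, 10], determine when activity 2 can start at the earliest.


Activity 2 starts after activities 1 through 1 complete.
Predecessor durations: [4]
ES = 4 = 4

4


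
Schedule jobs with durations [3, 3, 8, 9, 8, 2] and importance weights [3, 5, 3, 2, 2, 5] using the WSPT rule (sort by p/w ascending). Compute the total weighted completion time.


Compute p/w ratios and sort ascending (WSPT): [(2, 5), (3, 5), (3, 3), (8, 3), (8, 2), (9, 2)]
Compute weighted completion times:
  Job (p=2,w=5): C=2, w*C=5*2=10
  Job (p=3,w=5): C=5, w*C=5*5=25
  Job (p=3,w=3): C=8, w*C=3*8=24
  Job (p=8,w=3): C=16, w*C=3*16=48
  Job (p=8,w=2): C=24, w*C=2*24=48
  Job (p=9,w=2): C=33, w*C=2*33=66
Total weighted completion time = 221

221


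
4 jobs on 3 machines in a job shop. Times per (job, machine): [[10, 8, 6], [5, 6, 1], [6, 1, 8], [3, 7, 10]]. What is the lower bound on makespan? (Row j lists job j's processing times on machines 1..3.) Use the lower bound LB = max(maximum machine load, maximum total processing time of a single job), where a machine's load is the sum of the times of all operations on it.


Machine loads:
  Machine 1: 10 + 5 + 6 + 3 = 24
  Machine 2: 8 + 6 + 1 + 7 = 22
  Machine 3: 6 + 1 + 8 + 10 = 25
Max machine load = 25
Job totals:
  Job 1: 24
  Job 2: 12
  Job 3: 15
  Job 4: 20
Max job total = 24
Lower bound = max(25, 24) = 25

25


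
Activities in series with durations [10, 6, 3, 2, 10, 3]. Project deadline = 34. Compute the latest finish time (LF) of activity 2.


LF(activity 2) = deadline - sum of successor durations
Successors: activities 3 through 6 with durations [3, 2, 10, 3]
Sum of successor durations = 18
LF = 34 - 18 = 16

16


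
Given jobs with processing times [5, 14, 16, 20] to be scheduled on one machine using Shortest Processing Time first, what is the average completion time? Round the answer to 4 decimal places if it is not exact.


Sort jobs by processing time (SPT order): [5, 14, 16, 20]
Compute completion times sequentially:
  Job 1: processing = 5, completes at 5
  Job 2: processing = 14, completes at 19
  Job 3: processing = 16, completes at 35
  Job 4: processing = 20, completes at 55
Sum of completion times = 114
Average completion time = 114/4 = 28.5

28.5


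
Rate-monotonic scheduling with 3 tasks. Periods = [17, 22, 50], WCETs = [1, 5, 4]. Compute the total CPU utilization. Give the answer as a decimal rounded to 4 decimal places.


Compute individual utilizations (exact fractions):
  Task 1: C/T = 1/17 (approx. 0.0588)
  Task 2: C/T = 5/22 (approx. 0.2273)
  Task 3: C/T = 4/50 = 2/25 (approx. 0.08)
Total utilization U = 1/17 + 5/22 + 2/25 = 3423/9350
Rounded to 4 decimal places: U = 0.3661
RM (Liu & Layland) bound for 3 tasks = 0.779763; compare with U = 3423/9350 (approx. 0.366096)
U <= bound, so schedulable by RM sufficient condition.

0.3661


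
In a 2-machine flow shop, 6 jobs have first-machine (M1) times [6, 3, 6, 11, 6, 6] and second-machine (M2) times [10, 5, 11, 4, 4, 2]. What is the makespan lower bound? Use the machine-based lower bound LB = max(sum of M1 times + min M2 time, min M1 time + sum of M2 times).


LB1 = sum(M1 times) + min(M2 times) = 38 + 2 = 40
LB2 = min(M1 times) + sum(M2 times) = 3 + 36 = 39
Lower bound = max(LB1, LB2) = max(40, 39) = 40

40


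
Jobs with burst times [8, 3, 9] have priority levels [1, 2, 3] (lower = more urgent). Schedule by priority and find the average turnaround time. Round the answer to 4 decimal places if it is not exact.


Sort by priority (ascending = highest first):
Order: [(1, 8), (2, 3), (3, 9)]
Completion times:
  Priority 1, burst=8, C=8
  Priority 2, burst=3, C=11
  Priority 3, burst=9, C=20
Average turnaround = 39/3 = 13.0

13.0


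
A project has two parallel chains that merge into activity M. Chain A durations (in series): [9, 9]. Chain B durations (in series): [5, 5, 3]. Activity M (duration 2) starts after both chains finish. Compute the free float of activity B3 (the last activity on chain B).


ES(B3) = sum of predecessors on chain B = 10
EF(B3) = ES + duration = 10 + 3 = 13
Successor of B3 is M. ES(M) = max(sum(A), sum(B)) = max(18, 13) = 18
Free float = ES(successor) - EF(current) = 18 - 13 = 5

5


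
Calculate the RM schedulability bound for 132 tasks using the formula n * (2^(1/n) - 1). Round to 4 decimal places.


Compute 2^(1/132) = 1.0052649263
Subtract 1: 1.0052649263 - 1 = 0.0052649263
Multiply by n: 132 * 0.0052649263 = 0.6949702716
Round to 4 dp: 0.6950

0.6950


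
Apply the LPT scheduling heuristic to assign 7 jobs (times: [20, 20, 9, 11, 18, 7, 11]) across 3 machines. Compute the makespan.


Sort jobs in decreasing order (LPT): [20, 20, 18, 11, 11, 9, 7]
Assign each job to the least loaded machine:
  Machine 1: jobs [20, 11], load = 31
  Machine 2: jobs [20, 9, 7], load = 36
  Machine 3: jobs [18, 11], load = 29
Makespan = max load = 36

36


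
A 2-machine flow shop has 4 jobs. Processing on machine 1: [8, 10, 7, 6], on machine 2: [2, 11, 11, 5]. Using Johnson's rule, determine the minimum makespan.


Apply Johnson's rule:
  Group 1 (a <= b): [(3, 7, 11), (2, 10, 11)]
  Group 2 (a > b): [(4, 6, 5), (1, 8, 2)]
Optimal job order: [3, 2, 4, 1]
Schedule:
  Job 3: M1 done at 7, M2 done at 18
  Job 2: M1 done at 17, M2 done at 29
  Job 4: M1 done at 23, M2 done at 34
  Job 1: M1 done at 31, M2 done at 36
Makespan = 36

36


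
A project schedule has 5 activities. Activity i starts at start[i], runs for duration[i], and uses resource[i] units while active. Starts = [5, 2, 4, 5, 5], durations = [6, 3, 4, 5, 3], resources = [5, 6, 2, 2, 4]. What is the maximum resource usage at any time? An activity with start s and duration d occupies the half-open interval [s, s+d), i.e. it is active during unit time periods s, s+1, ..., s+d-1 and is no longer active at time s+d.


Each activity i is active on [start_i, start_i + duration_i).
Compute total resource usage per time slot:
  t=0: active resources = [], total = 0
  t=1: active resources = [], total = 0
  t=2: active resources = [6], total = 6
  t=3: active resources = [6], total = 6
  t=4: active resources = [6, 2], total = 8
  t=5: active resources = [5, 2, 2, 4], total = 13
  t=6: active resources = [5, 2, 2, 4], total = 13
  t=7: active resources = [5, 2, 2, 4], total = 13
  t=8: active resources = [5, 2], total = 7
  t=9: active resources = [5, 2], total = 7
  t=10: active resources = [5], total = 5
Peak resource demand = 13

13


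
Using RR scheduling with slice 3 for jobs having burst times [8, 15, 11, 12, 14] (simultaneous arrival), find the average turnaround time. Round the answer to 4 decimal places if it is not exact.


Time quantum = 3
Execution trace:
  J1 runs 3 units, time = 3
  J2 runs 3 units, time = 6
  J3 runs 3 units, time = 9
  J4 runs 3 units, time = 12
  J5 runs 3 units, time = 15
  J1 runs 3 units, time = 18
  J2 runs 3 units, time = 21
  J3 runs 3 units, time = 24
  J4 runs 3 units, time = 27
  J5 runs 3 units, time = 30
  J1 runs 2 units, time = 32
  J2 runs 3 units, time = 35
  J3 runs 3 units, time = 38
  J4 runs 3 units, time = 41
  J5 runs 3 units, time = 44
  J2 runs 3 units, time = 47
  J3 runs 2 units, time = 49
  J4 runs 3 units, time = 52
  J5 runs 3 units, time = 55
  J2 runs 3 units, time = 58
  J5 runs 2 units, time = 60
Finish times: [32, 58, 49, 52, 60]
Average turnaround = 251/5 = 50.2

50.2


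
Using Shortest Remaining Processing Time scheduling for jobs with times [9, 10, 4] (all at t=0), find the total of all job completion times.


Since all jobs arrive at t=0, SRPT equals SPT ordering.
SPT order: [4, 9, 10]
Completion times:
  Job 1: p=4, C=4
  Job 2: p=9, C=13
  Job 3: p=10, C=23
Total completion time = 4 + 13 + 23 = 40

40


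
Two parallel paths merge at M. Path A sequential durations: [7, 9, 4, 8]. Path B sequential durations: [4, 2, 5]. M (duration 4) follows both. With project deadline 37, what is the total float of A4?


Forward pass: ES(A4) = sum of predecessors on chain A = 20
EF = ES + duration = 20 + 8 = 28
Backward pass: LF(M) = deadline = 37; LS(M) = 37 - 4 = 33
LF(A4) = LS(M) - sum(successors on chain A) = 33 - 0 = 33
LS = LF - duration = 33 - 8 = 25
Total float = LS - ES = 25 - 20 = 5

5


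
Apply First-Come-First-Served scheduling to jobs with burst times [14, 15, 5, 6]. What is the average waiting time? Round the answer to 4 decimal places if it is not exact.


FCFS order (as given): [14, 15, 5, 6]
Waiting times:
  Job 1: wait = 0
  Job 2: wait = 14
  Job 3: wait = 29
  Job 4: wait = 34
Sum of waiting times = 77
Average waiting time = 77/4 = 19.25

19.25


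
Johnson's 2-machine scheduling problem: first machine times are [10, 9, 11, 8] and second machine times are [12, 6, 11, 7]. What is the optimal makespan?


Apply Johnson's rule:
  Group 1 (a <= b): [(1, 10, 12), (3, 11, 11)]
  Group 2 (a > b): [(4, 8, 7), (2, 9, 6)]
Optimal job order: [1, 3, 4, 2]
Schedule:
  Job 1: M1 done at 10, M2 done at 22
  Job 3: M1 done at 21, M2 done at 33
  Job 4: M1 done at 29, M2 done at 40
  Job 2: M1 done at 38, M2 done at 46
Makespan = 46

46


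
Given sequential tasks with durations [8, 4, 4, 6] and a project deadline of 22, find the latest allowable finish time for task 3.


LF(activity 3) = deadline - sum of successor durations
Successors: activities 4 through 4 with durations [6]
Sum of successor durations = 6
LF = 22 - 6 = 16

16


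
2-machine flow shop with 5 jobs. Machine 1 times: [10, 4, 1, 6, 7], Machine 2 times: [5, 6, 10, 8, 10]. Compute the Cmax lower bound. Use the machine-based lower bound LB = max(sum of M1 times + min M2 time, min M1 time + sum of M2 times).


LB1 = sum(M1 times) + min(M2 times) = 28 + 5 = 33
LB2 = min(M1 times) + sum(M2 times) = 1 + 39 = 40
Lower bound = max(LB1, LB2) = max(33, 40) = 40

40


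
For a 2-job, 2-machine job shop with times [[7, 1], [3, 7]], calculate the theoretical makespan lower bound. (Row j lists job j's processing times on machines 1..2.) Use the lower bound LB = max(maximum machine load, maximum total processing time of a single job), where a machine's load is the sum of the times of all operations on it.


Machine loads:
  Machine 1: 7 + 3 = 10
  Machine 2: 1 + 7 = 8
Max machine load = 10
Job totals:
  Job 1: 8
  Job 2: 10
Max job total = 10
Lower bound = max(10, 10) = 10

10


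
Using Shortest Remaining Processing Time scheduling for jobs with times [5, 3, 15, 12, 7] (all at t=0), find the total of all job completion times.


Since all jobs arrive at t=0, SRPT equals SPT ordering.
SPT order: [3, 5, 7, 12, 15]
Completion times:
  Job 1: p=3, C=3
  Job 2: p=5, C=8
  Job 3: p=7, C=15
  Job 4: p=12, C=27
  Job 5: p=15, C=42
Total completion time = 3 + 8 + 15 + 27 + 42 = 95

95


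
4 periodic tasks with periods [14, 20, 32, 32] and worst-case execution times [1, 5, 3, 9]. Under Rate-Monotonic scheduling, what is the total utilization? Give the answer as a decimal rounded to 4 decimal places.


Compute individual utilizations (exact fractions):
  Task 1: C/T = 1/14 (approx. 0.0714)
  Task 2: C/T = 5/20 = 1/4 (approx. 0.25)
  Task 3: C/T = 3/32 (approx. 0.0938)
  Task 4: C/T = 9/32 (approx. 0.2813)
Total utilization U = 1/14 + 1/4 + 3/32 + 9/32 = 39/56
Rounded to 4 decimal places: U = 0.6964
RM (Liu & Layland) bound for 4 tasks = 0.756828; compare with U = 39/56 (approx. 0.696429)
U <= bound, so schedulable by RM sufficient condition.

0.6964


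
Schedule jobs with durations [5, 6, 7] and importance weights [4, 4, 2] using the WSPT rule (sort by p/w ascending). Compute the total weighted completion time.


Compute p/w ratios and sort ascending (WSPT): [(5, 4), (6, 4), (7, 2)]
Compute weighted completion times:
  Job (p=5,w=4): C=5, w*C=4*5=20
  Job (p=6,w=4): C=11, w*C=4*11=44
  Job (p=7,w=2): C=18, w*C=2*18=36
Total weighted completion time = 100

100


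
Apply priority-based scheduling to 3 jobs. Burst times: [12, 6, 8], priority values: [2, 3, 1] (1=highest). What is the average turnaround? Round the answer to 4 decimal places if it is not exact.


Sort by priority (ascending = highest first):
Order: [(1, 8), (2, 12), (3, 6)]
Completion times:
  Priority 1, burst=8, C=8
  Priority 2, burst=12, C=20
  Priority 3, burst=6, C=26
Average turnaround = 54/3 = 18.0

18.0


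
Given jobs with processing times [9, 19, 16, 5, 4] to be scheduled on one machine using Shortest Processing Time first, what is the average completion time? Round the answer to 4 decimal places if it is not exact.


Sort jobs by processing time (SPT order): [4, 5, 9, 16, 19]
Compute completion times sequentially:
  Job 1: processing = 4, completes at 4
  Job 2: processing = 5, completes at 9
  Job 3: processing = 9, completes at 18
  Job 4: processing = 16, completes at 34
  Job 5: processing = 19, completes at 53
Sum of completion times = 118
Average completion time = 118/5 = 23.6

23.6


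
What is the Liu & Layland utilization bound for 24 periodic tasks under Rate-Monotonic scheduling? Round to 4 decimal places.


Compute 2^(1/24) = 1.0293022366
Subtract 1: 1.0293022366 - 1 = 0.0293022366
Multiply by n: 24 * 0.0293022366 = 0.7032536784
Round to 4 dp: 0.7033

0.7033


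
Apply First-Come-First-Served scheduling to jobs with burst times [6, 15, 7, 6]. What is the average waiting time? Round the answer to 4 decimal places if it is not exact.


FCFS order (as given): [6, 15, 7, 6]
Waiting times:
  Job 1: wait = 0
  Job 2: wait = 6
  Job 3: wait = 21
  Job 4: wait = 28
Sum of waiting times = 55
Average waiting time = 55/4 = 13.75

13.75


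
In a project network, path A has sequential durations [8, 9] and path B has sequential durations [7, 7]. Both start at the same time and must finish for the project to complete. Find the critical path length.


Path A total = 8 + 9 = 17
Path B total = 7 + 7 = 14
Critical path = longest path = max(17, 14) = 17

17


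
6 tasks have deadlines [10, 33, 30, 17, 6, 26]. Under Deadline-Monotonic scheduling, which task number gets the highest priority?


Sort tasks by relative deadline (ascending):
  Task 5: deadline = 6
  Task 1: deadline = 10
  Task 4: deadline = 17
  Task 6: deadline = 26
  Task 3: deadline = 30
  Task 2: deadline = 33
Priority order (highest first): [5, 1, 4, 6, 3, 2]
Highest priority task = 5

5


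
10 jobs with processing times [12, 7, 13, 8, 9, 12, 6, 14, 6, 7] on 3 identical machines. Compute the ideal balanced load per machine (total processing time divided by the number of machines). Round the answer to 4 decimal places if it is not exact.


Total processing time = 12 + 7 + 13 + 8 + 9 + 12 + 6 + 14 + 6 + 7 = 94
Number of machines = 3
Ideal balanced load = 94 / 3 = 31.3333

31.3333


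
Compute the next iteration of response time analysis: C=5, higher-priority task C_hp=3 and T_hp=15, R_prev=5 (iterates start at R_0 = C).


R_next = C + ceil(R_prev / T_hp) * C_hp
ceil(5 / 15) = ceil(0.3333) = 1
Interference = 1 * 3 = 3
R_next = 5 + 3 = 8

8


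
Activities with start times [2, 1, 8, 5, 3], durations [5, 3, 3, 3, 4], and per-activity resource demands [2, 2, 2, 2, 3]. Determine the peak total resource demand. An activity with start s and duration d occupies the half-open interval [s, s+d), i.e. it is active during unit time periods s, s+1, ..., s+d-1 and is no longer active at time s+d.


Each activity i is active on [start_i, start_i + duration_i).
Compute total resource usage per time slot:
  t=0: active resources = [], total = 0
  t=1: active resources = [2], total = 2
  t=2: active resources = [2, 2], total = 4
  t=3: active resources = [2, 2, 3], total = 7
  t=4: active resources = [2, 3], total = 5
  t=5: active resources = [2, 2, 3], total = 7
  t=6: active resources = [2, 2, 3], total = 7
  t=7: active resources = [2], total = 2
  t=8: active resources = [2], total = 2
  t=9: active resources = [2], total = 2
  t=10: active resources = [2], total = 2
Peak resource demand = 7

7


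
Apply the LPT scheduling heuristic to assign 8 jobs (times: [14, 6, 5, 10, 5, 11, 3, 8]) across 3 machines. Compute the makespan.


Sort jobs in decreasing order (LPT): [14, 11, 10, 8, 6, 5, 5, 3]
Assign each job to the least loaded machine:
  Machine 1: jobs [14, 5], load = 19
  Machine 2: jobs [11, 6, 5], load = 22
  Machine 3: jobs [10, 8, 3], load = 21
Makespan = max load = 22

22


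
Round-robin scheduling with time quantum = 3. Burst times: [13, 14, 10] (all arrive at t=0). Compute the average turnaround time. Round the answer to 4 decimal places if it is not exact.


Time quantum = 3
Execution trace:
  J1 runs 3 units, time = 3
  J2 runs 3 units, time = 6
  J3 runs 3 units, time = 9
  J1 runs 3 units, time = 12
  J2 runs 3 units, time = 15
  J3 runs 3 units, time = 18
  J1 runs 3 units, time = 21
  J2 runs 3 units, time = 24
  J3 runs 3 units, time = 27
  J1 runs 3 units, time = 30
  J2 runs 3 units, time = 33
  J3 runs 1 units, time = 34
  J1 runs 1 units, time = 35
  J2 runs 2 units, time = 37
Finish times: [35, 37, 34]
Average turnaround = 106/3 = 35.3333

35.3333


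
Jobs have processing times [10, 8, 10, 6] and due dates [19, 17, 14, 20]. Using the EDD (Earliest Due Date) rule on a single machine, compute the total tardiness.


Sort by due date (EDD order): [(10, 14), (8, 17), (10, 19), (6, 20)]
Compute completion times and tardiness:
  Job 1: p=10, d=14, C=10, tardiness=max(0,10-14)=0
  Job 2: p=8, d=17, C=18, tardiness=max(0,18-17)=1
  Job 3: p=10, d=19, C=28, tardiness=max(0,28-19)=9
  Job 4: p=6, d=20, C=34, tardiness=max(0,34-20)=14
Total tardiness = 24

24


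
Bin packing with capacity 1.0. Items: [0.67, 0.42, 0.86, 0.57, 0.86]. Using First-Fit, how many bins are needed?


Place items sequentially using First-Fit:
  Item 0.67 -> new Bin 1
  Item 0.42 -> new Bin 2
  Item 0.86 -> new Bin 3
  Item 0.57 -> Bin 2 (now 0.99)
  Item 0.86 -> new Bin 4
Total bins used = 4

4


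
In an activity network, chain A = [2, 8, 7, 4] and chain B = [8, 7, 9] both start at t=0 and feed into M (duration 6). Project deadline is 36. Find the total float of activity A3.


Forward pass: ES(A3) = sum of predecessors on chain A = 10
EF = ES + duration = 10 + 7 = 17
Backward pass: LF(M) = deadline = 36; LS(M) = 36 - 6 = 30
LF(A3) = LS(M) - sum(successors on chain A) = 30 - 4 = 26
LS = LF - duration = 26 - 7 = 19
Total float = LS - ES = 19 - 10 = 9

9


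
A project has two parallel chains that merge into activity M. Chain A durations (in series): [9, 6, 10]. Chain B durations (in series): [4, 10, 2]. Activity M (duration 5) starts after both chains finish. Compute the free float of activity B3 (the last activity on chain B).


ES(B3) = sum of predecessors on chain B = 14
EF(B3) = ES + duration = 14 + 2 = 16
Successor of B3 is M. ES(M) = max(sum(A), sum(B)) = max(25, 16) = 25
Free float = ES(successor) - EF(current) = 25 - 16 = 9

9


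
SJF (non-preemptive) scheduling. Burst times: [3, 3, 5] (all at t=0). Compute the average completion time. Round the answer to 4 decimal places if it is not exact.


SJF order (ascending): [3, 3, 5]
Completion times:
  Job 1: burst=3, C=3
  Job 2: burst=3, C=6
  Job 3: burst=5, C=11
Average completion = 20/3 = 6.6667

6.6667
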